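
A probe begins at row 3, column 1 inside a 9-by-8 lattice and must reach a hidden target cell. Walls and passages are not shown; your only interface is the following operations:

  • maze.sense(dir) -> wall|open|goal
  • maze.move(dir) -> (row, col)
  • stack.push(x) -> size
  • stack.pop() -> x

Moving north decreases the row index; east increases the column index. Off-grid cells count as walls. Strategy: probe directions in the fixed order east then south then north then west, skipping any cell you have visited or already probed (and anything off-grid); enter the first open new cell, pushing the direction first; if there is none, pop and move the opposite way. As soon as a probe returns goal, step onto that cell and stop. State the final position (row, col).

·→ sense(dir='east')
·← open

·→ push(x='east')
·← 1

·→ move(dir='east')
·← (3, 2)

·→ sense(dir='east')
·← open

·→ push(x='east')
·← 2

·→ move(dir='east')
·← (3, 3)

·→ sense(dir='east')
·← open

·→ push(x='east')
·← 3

·→ move(dir='east')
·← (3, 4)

·→ sense(dir='east')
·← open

·→ push(x='east')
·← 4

·→ move(dir='east')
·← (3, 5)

·→ sense(dir='east')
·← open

·→ push(x='east')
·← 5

·→ move(dir='east')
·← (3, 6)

·→ sense(dir='east')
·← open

·→ push(x='east')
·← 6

·→ move(dir='east')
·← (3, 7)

·→ sense(dir='south')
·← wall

·→ sense(dir='north')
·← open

·→ push(x='north')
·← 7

·→ move(dir='north')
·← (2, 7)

·→ sense(dir='north')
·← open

·→ push(x='north')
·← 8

·→ move(dir='north')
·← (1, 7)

·→ sense(dir='north')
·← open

·→ push(x='north')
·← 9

·→ move(dir='north')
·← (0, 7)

·→ sense(dir='west')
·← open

·→ push(x='west')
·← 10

·→ move(dir='west')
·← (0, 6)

·→ sense(dir='south')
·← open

·→ push(x='south')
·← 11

·→ move(dir='south')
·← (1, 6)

·→ sense(dir='south')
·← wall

·→ sense(dir='west')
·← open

·→ push(x='west')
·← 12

·→ move(dir='west')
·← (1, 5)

·→ sense(dir='south')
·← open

·→ push(x='south')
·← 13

·→ move(dir='south')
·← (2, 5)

·→ sense(dir='west')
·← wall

·→ pop()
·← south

·→ move(dir='north')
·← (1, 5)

·→ sense(dir='north')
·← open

·→ push(x='north')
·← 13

·→ move(dir='north')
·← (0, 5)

·→ sense(dir='west')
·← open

·→ push(x='west')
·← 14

·→ move(dir='west')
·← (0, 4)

·→ sense(dir='south')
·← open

·→ push(x='south')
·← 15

·→ move(dir='south')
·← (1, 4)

·→ sense(dir='west')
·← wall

·→ pop()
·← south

·→ move(dir='north')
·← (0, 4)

·→ sense(dir='west')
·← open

·→ push(x='west')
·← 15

·→ move(dir='west')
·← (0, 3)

·→ sense(dir='west')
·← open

·→ push(x='west')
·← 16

·→ move(dir='west')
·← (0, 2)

·→ sense(dir='south')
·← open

·→ push(x='south')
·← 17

·→ move(dir='south')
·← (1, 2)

·→ sense(dir='south')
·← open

·→ push(x='south')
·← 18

·→ move(dir='south')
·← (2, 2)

·→ sense(dir='east')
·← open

·→ push(x='east')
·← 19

·→ move(dir='east')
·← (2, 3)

·→ pop()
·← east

·→ move(dir='west')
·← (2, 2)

·→ sense(dir='west')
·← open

·→ push(x='west')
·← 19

·→ move(dir='west')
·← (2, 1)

·→ sense(dir='north')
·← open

·→ push(x='north')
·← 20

·→ move(dir='north')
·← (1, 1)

·→ sense(dir='north')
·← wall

·→ sense(dir='west')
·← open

·→ push(x='west')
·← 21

·→ move(dir='west')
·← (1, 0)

·→ sense(dir='south')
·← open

·→ push(x='south')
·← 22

·→ move(dir='south')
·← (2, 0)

·→ sense(dir='south')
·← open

·→ push(x='south')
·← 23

·→ move(dir='south')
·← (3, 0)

·→ sense(dir='south')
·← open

·→ push(x='south')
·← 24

·→ move(dir='south')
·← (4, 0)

·→ sense(dir='east')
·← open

·→ push(x='east')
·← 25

·→ move(dir='east')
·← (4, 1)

·→ sense(dir='east')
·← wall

·→ sense(dir='south')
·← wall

·→ pop()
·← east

·→ move(dir='west')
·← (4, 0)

·→ sense(dir='south')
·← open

·→ push(x='south')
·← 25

·→ move(dir='south')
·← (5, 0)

·→ sense(dir='south')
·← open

·→ push(x='south')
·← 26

·→ move(dir='south')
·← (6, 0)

·→ sense(dir='east')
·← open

·→ push(x='east')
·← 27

·→ move(dir='east')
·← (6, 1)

·→ sense(dir='east')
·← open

·→ push(x='east')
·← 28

·→ move(dir='east')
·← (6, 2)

·→ sense(dir='east')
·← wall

·→ sense(dir='south')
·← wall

·→ sense(dir='north')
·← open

·→ push(x='north')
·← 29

·→ move(dir='north')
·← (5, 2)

·→ sense(dir='east')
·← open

·→ push(x='east')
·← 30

·→ move(dir='east')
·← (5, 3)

·→ sense(dir='east')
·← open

·→ push(x='east')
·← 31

·→ move(dir='east')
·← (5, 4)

·→ sense(dir='east')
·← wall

·→ sense(dir='south')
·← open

·→ push(x='south')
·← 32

·→ move(dir='south')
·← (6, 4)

·→ sense(dir='east')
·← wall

·→ sense(dir='south')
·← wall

·→ pop()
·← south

·→ move(dir='north')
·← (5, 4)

·→ sense(dir='north')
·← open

·→ push(x='north')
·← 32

·→ move(dir='north')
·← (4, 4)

·→ sense(dir='east')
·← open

·→ push(x='east')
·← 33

·→ move(dir='east')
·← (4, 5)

·→ sense(dir='east')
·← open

·→ push(x='east')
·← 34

·→ move(dir='east')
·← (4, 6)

·→ sense(dir='south')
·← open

·→ push(x='south')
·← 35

·→ move(dir='south')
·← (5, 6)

·→ sense(dir='east')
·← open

·→ push(x='east')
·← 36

·→ move(dir='east')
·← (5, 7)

·→ sense(dir='south')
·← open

·→ push(x='south')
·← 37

·→ move(dir='south')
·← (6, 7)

·→ sense(dir='south')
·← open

·→ push(x='south')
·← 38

·→ move(dir='south')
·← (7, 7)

·→ sense(dir='south')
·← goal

·→ move(dir='south')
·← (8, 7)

Answer: (8, 7)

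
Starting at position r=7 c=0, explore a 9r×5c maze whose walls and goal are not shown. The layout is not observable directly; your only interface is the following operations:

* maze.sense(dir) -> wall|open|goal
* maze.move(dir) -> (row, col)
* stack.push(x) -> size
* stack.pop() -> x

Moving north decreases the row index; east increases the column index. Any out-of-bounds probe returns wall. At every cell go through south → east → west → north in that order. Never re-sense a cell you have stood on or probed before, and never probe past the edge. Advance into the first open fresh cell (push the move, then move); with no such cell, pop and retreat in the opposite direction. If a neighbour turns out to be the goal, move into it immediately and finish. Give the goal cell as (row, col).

I use maze.sense using dir→south, and observe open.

I use stack.push using x→south, : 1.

Then maze.move using dir→south, and see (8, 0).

Then maze.sense using dir→east, → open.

Now I run stack.push using x→east, and get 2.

Using maze.move using dir→east, yielding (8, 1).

Then maze.sense using dir→east, and observe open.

I try stack.push using x→east, — result: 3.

Now I run maze.move using dir→east, giving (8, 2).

Then maze.sense using dir→east, and observe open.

Invoking stack.push using x→east, and see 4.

I invoke maze.move using dir→east, and see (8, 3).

I run maze.sense using dir→east, and get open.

Calling stack.push using x→east, and get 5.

Invoking maze.move using dir→east, and observe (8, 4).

Then maze.sense using dir→north, which returns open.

Calling stack.push using x→north, → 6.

I use maze.move using dir→north, and see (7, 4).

I call maze.sense using dir→west, giving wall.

I invoke maze.sense using dir→north, and see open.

Then stack.push using x→north, and observe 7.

Next I call maze.move using dir→north, → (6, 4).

I invoke maze.sense using dir→west, and see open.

Using stack.push using x→west, and see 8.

I run maze.move using dir→west, which returns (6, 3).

I use maze.sense using dir→west, and see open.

I run stack.push using x→west, which returns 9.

Calling maze.move using dir→west, and see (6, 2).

Next I call maze.sense using dir→south, giving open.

Calling stack.push using x→south, and see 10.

Next I call maze.move using dir→south, and see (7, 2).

I call maze.sense using dir→west, giving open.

Invoking stack.push using x→west, and see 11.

I try maze.move using dir→west, and observe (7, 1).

Then maze.sense using dir→north, and see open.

I use stack.push using x→north, : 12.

I try maze.move using dir→north, and see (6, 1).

Now I run maze.sense using dir→west, and see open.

Next I call stack.push using x→west, → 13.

Calling maze.move using dir→west, and get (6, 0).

Next I call maze.sense using dir→north, yielding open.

I try stack.push using x→north, and observe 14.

I call maze.move using dir→north, → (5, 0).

I call maze.sense using dir→east, → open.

I use stack.push using x→east, and observe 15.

I try maze.move using dir→east, yielding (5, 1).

I use maze.sense using dir→east, and see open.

Now I run stack.push using x→east, and observe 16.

Then maze.move using dir→east, which returns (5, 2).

I invoke maze.sense using dir→east, which returns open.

Next I call stack.push using x→east, → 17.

Using maze.move using dir→east, and get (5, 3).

Invoking maze.sense using dir→east, : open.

Next I call stack.push using x→east, and observe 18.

I call maze.move using dir→east, — result: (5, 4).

Then maze.sense using dir→north, : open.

I invoke stack.push using x→north, and get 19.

I run maze.move using dir→north, giving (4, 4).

Next I call maze.sense using dir→west, yielding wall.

Using maze.sense using dir→north, and get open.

Then stack.push using x→north, yielding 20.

I run maze.move using dir→north, and observe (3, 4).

I run maze.sense using dir→west, yielding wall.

Then maze.sense using dir→north, → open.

Then stack.push using x→north, and get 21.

Now I run maze.move using dir→north, giving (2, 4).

Invoking maze.sense using dir→west, and get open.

Invoking stack.push using x→west, and observe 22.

Invoking maze.move using dir→west, yielding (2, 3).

Calling maze.sense using dir→west, — result: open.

Then stack.push using x→west, : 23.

Using maze.move using dir→west, and get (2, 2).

Then maze.sense using dir→south, : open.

I call stack.push using x→south, and observe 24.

Using maze.move using dir→south, and see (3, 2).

I invoke maze.sense using dir→south, and see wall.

I try maze.sense using dir→west, giving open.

I invoke stack.push using x→west, and observe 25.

Calling maze.move using dir→west, and get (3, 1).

I call maze.sense using dir→south, and observe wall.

Calling maze.sense using dir→west, → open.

Then stack.push using x→west, → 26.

I call maze.move using dir→west, and see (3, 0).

Calling maze.sense using dir→south, yielding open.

I try stack.push using x→south, and get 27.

I try maze.move using dir→south, — result: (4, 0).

I run stack.pop, giving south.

I run maze.move using dir→north, giving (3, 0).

Calling maze.sense using dir→north, : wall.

I call stack.pop, → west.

I try maze.move using dir→east, → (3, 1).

Next I call maze.sense using dir→north, — result: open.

Then stack.push using x→north, which returns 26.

I use maze.move using dir→north, and get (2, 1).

Then maze.sense using dir→north, which returns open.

Using stack.push using x→north, yielding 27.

Using maze.move using dir→north, and observe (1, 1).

I use maze.sense using dir→east, which returns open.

Then stack.push using x→east, yielding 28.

I invoke maze.move using dir→east, : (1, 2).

I invoke maze.sense using dir→east, yielding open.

Next I call stack.push using x→east, and get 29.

I run maze.move using dir→east, and observe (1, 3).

Now I run maze.sense using dir→east, which returns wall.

Next I call maze.sense using dir→north, — result: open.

Invoking stack.push using x→north, and see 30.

Now I run maze.move using dir→north, and get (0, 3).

I invoke maze.sense using dir→east, : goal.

I call maze.move using dir→east, yielding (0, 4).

Answer: (0, 4)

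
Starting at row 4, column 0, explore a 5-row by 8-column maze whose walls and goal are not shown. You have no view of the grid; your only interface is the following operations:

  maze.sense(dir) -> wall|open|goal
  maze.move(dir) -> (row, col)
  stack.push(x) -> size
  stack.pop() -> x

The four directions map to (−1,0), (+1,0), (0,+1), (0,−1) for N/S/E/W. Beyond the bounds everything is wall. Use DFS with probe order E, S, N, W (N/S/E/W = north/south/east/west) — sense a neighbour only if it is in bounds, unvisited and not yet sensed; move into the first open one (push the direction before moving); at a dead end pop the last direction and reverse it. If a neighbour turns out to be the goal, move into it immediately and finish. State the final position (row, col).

Calling maze.sense using dir: east, which returns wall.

I try maze.sense using dir: north, → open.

I invoke stack.push using x: north, and get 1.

Now I run maze.move using dir: north, giving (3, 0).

Calling maze.sense using dir: east, and get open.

I invoke stack.push using x: east, — result: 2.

I invoke maze.move using dir: east, yielding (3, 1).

I call maze.sense using dir: east, which returns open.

I invoke stack.push using x: east, and see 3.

Next I call maze.move using dir: east, and observe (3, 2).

Using maze.sense using dir: east, and see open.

Now I run stack.push using x: east, — result: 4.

Now I run maze.move using dir: east, which returns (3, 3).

I invoke maze.sense using dir: east, giving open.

Then stack.push using x: east, giving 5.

Calling maze.move using dir: east, giving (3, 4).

I call maze.sense using dir: east, and get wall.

I run maze.sense using dir: south, giving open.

Invoking stack.push using x: south, and get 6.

I call maze.move using dir: south, and observe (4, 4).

I run maze.sense using dir: east, and see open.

Then stack.push using x: east, — result: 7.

I try maze.move using dir: east, → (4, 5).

I try maze.sense using dir: east, : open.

Using stack.push using x: east, → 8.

Then maze.move using dir: east, which returns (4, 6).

Using maze.sense using dir: east, — result: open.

I try stack.push using x: east, — result: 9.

I run maze.move using dir: east, yielding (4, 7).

I run maze.sense using dir: north, and get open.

Calling stack.push using x: north, giving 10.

Next I call maze.move using dir: north, yielding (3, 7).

Now I run maze.sense using dir: north, → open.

I try stack.push using x: north, — result: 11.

Then maze.move using dir: north, → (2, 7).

I try maze.sense using dir: north, giving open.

I invoke stack.push using x: north, yielding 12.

I use maze.move using dir: north, — result: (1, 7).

Next I call maze.sense using dir: north, and observe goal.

I call maze.move using dir: north, : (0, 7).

Answer: (0, 7)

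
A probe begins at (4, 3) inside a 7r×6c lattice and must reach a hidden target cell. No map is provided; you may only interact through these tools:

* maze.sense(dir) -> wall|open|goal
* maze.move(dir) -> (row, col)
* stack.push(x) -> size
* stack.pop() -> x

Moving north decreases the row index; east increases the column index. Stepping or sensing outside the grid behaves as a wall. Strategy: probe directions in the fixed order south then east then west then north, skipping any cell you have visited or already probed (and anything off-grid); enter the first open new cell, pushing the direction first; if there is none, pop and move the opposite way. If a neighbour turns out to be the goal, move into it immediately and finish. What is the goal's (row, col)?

·→ maze.sense(dir=south)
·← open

·→ stack.push(x=south)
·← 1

·→ maze.move(dir=south)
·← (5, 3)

·→ maze.sense(dir=south)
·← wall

·→ maze.sense(dir=east)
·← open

·→ stack.push(x=east)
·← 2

·→ maze.move(dir=east)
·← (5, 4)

·→ maze.sense(dir=south)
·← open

·→ stack.push(x=south)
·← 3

·→ maze.move(dir=south)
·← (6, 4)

·→ maze.sense(dir=east)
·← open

·→ stack.push(x=east)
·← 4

·→ maze.move(dir=east)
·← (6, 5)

·→ maze.sense(dir=north)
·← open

·→ stack.push(x=north)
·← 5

·→ maze.move(dir=north)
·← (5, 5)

·→ maze.sense(dir=north)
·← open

·→ stack.push(x=north)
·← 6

·→ maze.move(dir=north)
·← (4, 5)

·→ maze.sense(dir=west)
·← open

·→ stack.push(x=west)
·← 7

·→ maze.move(dir=west)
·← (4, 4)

·→ maze.sense(dir=north)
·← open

·→ stack.push(x=north)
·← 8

·→ maze.move(dir=north)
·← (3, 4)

·→ maze.sense(dir=east)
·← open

·→ stack.push(x=east)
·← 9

·→ maze.move(dir=east)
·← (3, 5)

·→ maze.sense(dir=north)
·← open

·→ stack.push(x=north)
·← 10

·→ maze.move(dir=north)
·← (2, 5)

·→ maze.sense(dir=west)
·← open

·→ stack.push(x=west)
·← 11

·→ maze.move(dir=west)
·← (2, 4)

·→ maze.sense(dir=west)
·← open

·→ stack.push(x=west)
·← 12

·→ maze.move(dir=west)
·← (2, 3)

·→ maze.sense(dir=south)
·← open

·→ stack.push(x=south)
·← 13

·→ maze.move(dir=south)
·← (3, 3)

·→ maze.sense(dir=west)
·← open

·→ stack.push(x=west)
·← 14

·→ maze.move(dir=west)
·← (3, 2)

·→ maze.sense(dir=south)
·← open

·→ stack.push(x=south)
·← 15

·→ maze.move(dir=south)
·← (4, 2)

·→ maze.sense(dir=south)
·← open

·→ stack.push(x=south)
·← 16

·→ maze.move(dir=south)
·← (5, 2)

·→ maze.sense(dir=south)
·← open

·→ stack.push(x=south)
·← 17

·→ maze.move(dir=south)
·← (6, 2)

·→ maze.sense(dir=west)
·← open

·→ stack.push(x=west)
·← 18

·→ maze.move(dir=west)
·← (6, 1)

·→ maze.sense(dir=west)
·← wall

·→ maze.sense(dir=north)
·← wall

·→ stack.pop()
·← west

·→ maze.move(dir=east)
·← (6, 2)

·→ stack.pop()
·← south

·→ maze.move(dir=north)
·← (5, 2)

·→ stack.pop()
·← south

·→ maze.move(dir=north)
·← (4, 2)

·→ maze.sense(dir=west)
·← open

·→ stack.push(x=west)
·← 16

·→ maze.move(dir=west)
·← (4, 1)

·→ maze.sense(dir=west)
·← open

·→ stack.push(x=west)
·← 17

·→ maze.move(dir=west)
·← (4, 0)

·→ maze.sense(dir=south)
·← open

·→ stack.push(x=south)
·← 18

·→ maze.move(dir=south)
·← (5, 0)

·→ stack.pop()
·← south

·→ maze.move(dir=north)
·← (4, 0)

·→ maze.sense(dir=north)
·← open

·→ stack.push(x=north)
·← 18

·→ maze.move(dir=north)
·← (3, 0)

·→ maze.sense(dir=east)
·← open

·→ stack.push(x=east)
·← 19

·→ maze.move(dir=east)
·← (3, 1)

·→ maze.sense(dir=north)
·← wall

·→ stack.pop()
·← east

·→ maze.move(dir=west)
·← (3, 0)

·→ maze.sense(dir=north)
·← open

·→ stack.push(x=north)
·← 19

·→ maze.move(dir=north)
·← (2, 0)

·→ maze.sense(dir=north)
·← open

·→ stack.push(x=north)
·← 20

·→ maze.move(dir=north)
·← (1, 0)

·→ maze.sense(dir=east)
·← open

·→ stack.push(x=east)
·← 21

·→ maze.move(dir=east)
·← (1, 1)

·→ maze.sense(dir=east)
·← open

·→ stack.push(x=east)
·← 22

·→ maze.move(dir=east)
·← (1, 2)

·→ maze.sense(dir=south)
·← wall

·→ maze.sense(dir=east)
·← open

·→ stack.push(x=east)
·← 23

·→ maze.move(dir=east)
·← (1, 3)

·→ maze.sense(dir=east)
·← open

·→ stack.push(x=east)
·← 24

·→ maze.move(dir=east)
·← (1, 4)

·→ maze.sense(dir=east)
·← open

·→ stack.push(x=east)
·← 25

·→ maze.move(dir=east)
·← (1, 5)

·→ maze.sense(dir=north)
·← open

·→ stack.push(x=north)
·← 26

·→ maze.move(dir=north)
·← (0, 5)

·→ maze.sense(dir=west)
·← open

·→ stack.push(x=west)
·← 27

·→ maze.move(dir=west)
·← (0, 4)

·→ maze.sense(dir=west)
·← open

·→ stack.push(x=west)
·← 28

·→ maze.move(dir=west)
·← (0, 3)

·→ maze.sense(dir=west)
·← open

·→ stack.push(x=west)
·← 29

·→ maze.move(dir=west)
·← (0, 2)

·→ maze.sense(dir=west)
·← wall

·→ stack.pop()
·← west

·→ maze.move(dir=east)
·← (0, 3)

·→ stack.pop()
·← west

·→ maze.move(dir=east)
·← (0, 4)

·→ stack.pop()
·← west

·→ maze.move(dir=east)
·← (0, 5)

·→ stack.pop()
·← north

·→ maze.move(dir=south)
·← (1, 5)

·→ stack.pop()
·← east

·→ maze.move(dir=west)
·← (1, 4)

·→ stack.pop()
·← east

·→ maze.move(dir=west)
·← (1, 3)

·→ stack.pop()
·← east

·→ maze.move(dir=west)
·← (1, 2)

·→ stack.pop()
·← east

·→ maze.move(dir=west)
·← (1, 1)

·→ stack.pop()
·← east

·→ maze.move(dir=west)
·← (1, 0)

·→ maze.sense(dir=north)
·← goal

·→ maze.move(dir=north)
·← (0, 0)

Answer: (0, 0)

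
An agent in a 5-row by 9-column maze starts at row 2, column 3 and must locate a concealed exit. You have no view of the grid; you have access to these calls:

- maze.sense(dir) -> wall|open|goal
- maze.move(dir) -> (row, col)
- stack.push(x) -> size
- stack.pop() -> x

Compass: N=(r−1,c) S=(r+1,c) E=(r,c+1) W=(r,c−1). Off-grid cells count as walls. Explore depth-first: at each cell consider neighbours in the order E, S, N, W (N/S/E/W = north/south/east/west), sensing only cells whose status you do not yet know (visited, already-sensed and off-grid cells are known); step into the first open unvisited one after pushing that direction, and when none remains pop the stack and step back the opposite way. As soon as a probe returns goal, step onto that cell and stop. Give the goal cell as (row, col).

;; sense(dir=east) ~> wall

;; sense(dir=south) ~> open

;; push(x=south) ~> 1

;; move(dir=south) ~> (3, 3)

;; sense(dir=east) ~> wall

;; sense(dir=south) ~> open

;; push(x=south) ~> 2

;; move(dir=south) ~> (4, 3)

;; sense(dir=east) ~> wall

;; sense(dir=west) ~> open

;; push(x=west) ~> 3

;; move(dir=west) ~> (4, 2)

;; sense(dir=north) ~> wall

;; sense(dir=west) ~> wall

;; pop() ~> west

;; move(dir=east) ~> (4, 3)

;; pop() ~> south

;; move(dir=north) ~> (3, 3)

;; pop() ~> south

;; move(dir=north) ~> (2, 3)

;; sense(dir=north) ~> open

;; push(x=north) ~> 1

;; move(dir=north) ~> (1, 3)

;; sense(dir=east) ~> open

;; push(x=east) ~> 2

;; move(dir=east) ~> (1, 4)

;; sense(dir=east) ~> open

;; push(x=east) ~> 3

;; move(dir=east) ~> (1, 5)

;; sense(dir=east) ~> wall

;; sense(dir=south) ~> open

;; push(x=south) ~> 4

;; move(dir=south) ~> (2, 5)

;; sense(dir=east) ~> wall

;; sense(dir=south) ~> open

;; push(x=south) ~> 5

;; move(dir=south) ~> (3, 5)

;; sense(dir=east) ~> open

;; push(x=east) ~> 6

;; move(dir=east) ~> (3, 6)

;; sense(dir=east) ~> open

;; push(x=east) ~> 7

;; move(dir=east) ~> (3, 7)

;; sense(dir=east) ~> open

;; push(x=east) ~> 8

;; move(dir=east) ~> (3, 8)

;; sense(dir=south) ~> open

;; push(x=south) ~> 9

;; move(dir=south) ~> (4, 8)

;; sense(dir=west) ~> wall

;; pop() ~> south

;; move(dir=north) ~> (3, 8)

;; sense(dir=north) ~> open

;; push(x=north) ~> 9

;; move(dir=north) ~> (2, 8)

;; sense(dir=north) ~> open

;; push(x=north) ~> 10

;; move(dir=north) ~> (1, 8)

;; sense(dir=north) ~> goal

;; move(dir=north) ~> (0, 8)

Answer: (0, 8)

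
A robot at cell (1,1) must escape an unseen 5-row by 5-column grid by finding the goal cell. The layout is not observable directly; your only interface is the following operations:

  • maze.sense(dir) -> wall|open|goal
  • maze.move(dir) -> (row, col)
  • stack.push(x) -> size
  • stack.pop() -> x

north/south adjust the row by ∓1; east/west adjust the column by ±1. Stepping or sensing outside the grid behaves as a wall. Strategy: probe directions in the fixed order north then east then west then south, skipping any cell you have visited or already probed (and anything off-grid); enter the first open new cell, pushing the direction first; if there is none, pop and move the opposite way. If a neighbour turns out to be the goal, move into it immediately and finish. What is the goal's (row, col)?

CALL sense[north]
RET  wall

CALL sense[east]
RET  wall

CALL sense[west]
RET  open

CALL push[west]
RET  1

CALL move[west]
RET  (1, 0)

CALL sense[north]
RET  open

CALL push[north]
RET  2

CALL move[north]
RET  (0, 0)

CALL pop[]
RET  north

CALL move[south]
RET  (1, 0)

CALL sense[south]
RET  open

CALL push[south]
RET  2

CALL move[south]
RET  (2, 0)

CALL sense[east]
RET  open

CALL push[east]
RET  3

CALL move[east]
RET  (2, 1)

CALL sense[east]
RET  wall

CALL sense[south]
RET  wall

CALL pop[]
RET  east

CALL move[west]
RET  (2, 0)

CALL sense[south]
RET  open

CALL push[south]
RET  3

CALL move[south]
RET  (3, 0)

CALL sense[south]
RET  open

CALL push[south]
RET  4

CALL move[south]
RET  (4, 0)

CALL sense[east]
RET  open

CALL push[east]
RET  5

CALL move[east]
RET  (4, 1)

CALL sense[east]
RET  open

CALL push[east]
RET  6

CALL move[east]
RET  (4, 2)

CALL sense[north]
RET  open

CALL push[north]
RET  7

CALL move[north]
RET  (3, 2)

CALL sense[east]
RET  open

CALL push[east]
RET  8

CALL move[east]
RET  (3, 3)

CALL sense[north]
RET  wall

CALL sense[east]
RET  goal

CALL move[east]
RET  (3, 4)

Answer: (3, 4)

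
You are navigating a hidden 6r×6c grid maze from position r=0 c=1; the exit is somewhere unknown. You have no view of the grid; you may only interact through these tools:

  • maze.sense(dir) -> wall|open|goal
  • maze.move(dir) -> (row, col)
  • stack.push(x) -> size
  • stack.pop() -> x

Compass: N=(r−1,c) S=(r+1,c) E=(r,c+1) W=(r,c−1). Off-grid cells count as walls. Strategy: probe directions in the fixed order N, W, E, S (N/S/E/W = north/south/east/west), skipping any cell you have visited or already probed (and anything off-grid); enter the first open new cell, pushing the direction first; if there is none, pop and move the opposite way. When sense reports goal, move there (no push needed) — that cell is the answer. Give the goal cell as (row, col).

-> maze.sense(dir='west')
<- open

-> stack.push(x='west')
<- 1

-> maze.move(dir='west')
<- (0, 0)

-> maze.sense(dir='south')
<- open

-> stack.push(x='south')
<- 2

-> maze.move(dir='south')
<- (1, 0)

-> maze.sense(dir='east')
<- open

-> stack.push(x='east')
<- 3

-> maze.move(dir='east')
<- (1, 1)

-> maze.sense(dir='east')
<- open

-> stack.push(x='east')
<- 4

-> maze.move(dir='east')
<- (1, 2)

-> maze.sense(dir='north')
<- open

-> stack.push(x='north')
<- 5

-> maze.move(dir='north')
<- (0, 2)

-> maze.sense(dir='east')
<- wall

-> stack.pop()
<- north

-> maze.move(dir='south')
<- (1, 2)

-> maze.sense(dir='east')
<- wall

-> maze.sense(dir='south')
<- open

-> stack.push(x='south')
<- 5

-> maze.move(dir='south')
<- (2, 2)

-> maze.sense(dir='west')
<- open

-> stack.push(x='west')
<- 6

-> maze.move(dir='west')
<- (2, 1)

-> maze.sense(dir='west')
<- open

-> stack.push(x='west')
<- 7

-> maze.move(dir='west')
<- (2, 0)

-> maze.sense(dir='south')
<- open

-> stack.push(x='south')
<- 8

-> maze.move(dir='south')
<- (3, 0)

-> maze.sense(dir='east')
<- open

-> stack.push(x='east')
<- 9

-> maze.move(dir='east')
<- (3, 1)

-> maze.sense(dir='east')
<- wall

-> maze.sense(dir='south')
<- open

-> stack.push(x='south')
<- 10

-> maze.move(dir='south')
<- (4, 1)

-> maze.sense(dir='west')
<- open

-> stack.push(x='west')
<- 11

-> maze.move(dir='west')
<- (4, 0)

-> maze.sense(dir='south')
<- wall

-> stack.pop()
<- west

-> maze.move(dir='east')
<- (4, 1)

-> maze.sense(dir='east')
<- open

-> stack.push(x='east')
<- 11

-> maze.move(dir='east')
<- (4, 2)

-> maze.sense(dir='east')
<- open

-> stack.push(x='east')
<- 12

-> maze.move(dir='east')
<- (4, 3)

-> maze.sense(dir='north')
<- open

-> stack.push(x='north')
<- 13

-> maze.move(dir='north')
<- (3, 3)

-> maze.sense(dir='north')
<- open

-> stack.push(x='north')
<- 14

-> maze.move(dir='north')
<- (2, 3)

-> maze.sense(dir='east')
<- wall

-> stack.pop()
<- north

-> maze.move(dir='south')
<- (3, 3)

-> maze.sense(dir='east')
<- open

-> stack.push(x='east')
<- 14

-> maze.move(dir='east')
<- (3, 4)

-> maze.sense(dir='east')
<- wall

-> maze.sense(dir='south')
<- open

-> stack.push(x='south')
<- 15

-> maze.move(dir='south')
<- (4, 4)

-> maze.sense(dir='east')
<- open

-> stack.push(x='east')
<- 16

-> maze.move(dir='east')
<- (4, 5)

-> maze.sense(dir='south')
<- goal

-> maze.move(dir='south')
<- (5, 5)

Answer: (5, 5)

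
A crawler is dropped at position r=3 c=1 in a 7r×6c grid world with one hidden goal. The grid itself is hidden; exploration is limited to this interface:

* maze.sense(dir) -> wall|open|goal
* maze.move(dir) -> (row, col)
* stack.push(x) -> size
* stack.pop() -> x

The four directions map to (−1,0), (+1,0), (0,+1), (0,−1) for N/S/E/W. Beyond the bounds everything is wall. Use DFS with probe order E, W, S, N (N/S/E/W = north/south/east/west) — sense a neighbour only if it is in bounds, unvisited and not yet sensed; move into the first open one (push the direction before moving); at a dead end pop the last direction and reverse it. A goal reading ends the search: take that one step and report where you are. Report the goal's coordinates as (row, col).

$ sense dir='east'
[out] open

$ push x='east'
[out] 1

$ move dir='east'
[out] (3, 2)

$ sense dir='east'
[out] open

$ push x='east'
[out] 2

$ move dir='east'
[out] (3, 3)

$ sense dir='east'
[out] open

$ push x='east'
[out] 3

$ move dir='east'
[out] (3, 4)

$ sense dir='east'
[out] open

$ push x='east'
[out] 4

$ move dir='east'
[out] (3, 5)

$ sense dir='south'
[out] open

$ push x='south'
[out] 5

$ move dir='south'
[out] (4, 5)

$ sense dir='west'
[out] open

$ push x='west'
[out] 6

$ move dir='west'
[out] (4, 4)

$ sense dir='west'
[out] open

$ push x='west'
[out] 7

$ move dir='west'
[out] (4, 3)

$ sense dir='west'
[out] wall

$ sense dir='south'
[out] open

$ push x='south'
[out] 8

$ move dir='south'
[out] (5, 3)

$ sense dir='east'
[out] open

$ push x='east'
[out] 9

$ move dir='east'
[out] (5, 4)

$ sense dir='east'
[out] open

$ push x='east'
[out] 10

$ move dir='east'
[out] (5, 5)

$ sense dir='south'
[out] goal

$ move dir='south'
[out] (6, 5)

Answer: (6, 5)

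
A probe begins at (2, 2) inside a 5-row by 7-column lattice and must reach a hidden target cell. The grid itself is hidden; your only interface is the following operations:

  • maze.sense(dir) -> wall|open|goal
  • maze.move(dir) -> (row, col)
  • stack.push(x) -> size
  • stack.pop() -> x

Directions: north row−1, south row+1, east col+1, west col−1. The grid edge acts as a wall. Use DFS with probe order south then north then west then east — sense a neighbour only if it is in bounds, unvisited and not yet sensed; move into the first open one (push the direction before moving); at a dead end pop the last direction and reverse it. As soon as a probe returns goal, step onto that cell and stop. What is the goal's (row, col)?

>>> maze.sense dir='south'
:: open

>>> stack.push x='south'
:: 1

>>> maze.move dir='south'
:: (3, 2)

>>> maze.sense dir='south'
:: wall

>>> maze.sense dir='west'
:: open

>>> stack.push x='west'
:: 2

>>> maze.move dir='west'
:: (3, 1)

>>> maze.sense dir='south'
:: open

>>> stack.push x='south'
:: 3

>>> maze.move dir='south'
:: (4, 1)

>>> maze.sense dir='west'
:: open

>>> stack.push x='west'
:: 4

>>> maze.move dir='west'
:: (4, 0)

>>> maze.sense dir='north'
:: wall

>>> stack.pop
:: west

>>> maze.move dir='east'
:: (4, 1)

>>> stack.pop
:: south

>>> maze.move dir='north'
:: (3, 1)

>>> maze.sense dir='north'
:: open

>>> stack.push x='north'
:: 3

>>> maze.move dir='north'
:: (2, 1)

>>> maze.sense dir='north'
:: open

>>> stack.push x='north'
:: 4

>>> maze.move dir='north'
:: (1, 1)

>>> maze.sense dir='north'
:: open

>>> stack.push x='north'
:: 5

>>> maze.move dir='north'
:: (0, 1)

>>> maze.sense dir='west'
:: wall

>>> maze.sense dir='east'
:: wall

>>> stack.pop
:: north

>>> maze.move dir='south'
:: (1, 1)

>>> maze.sense dir='west'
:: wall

>>> maze.sense dir='east'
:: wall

>>> stack.pop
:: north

>>> maze.move dir='south'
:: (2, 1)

>>> maze.sense dir='west'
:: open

>>> stack.push x='west'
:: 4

>>> maze.move dir='west'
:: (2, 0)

>>> stack.pop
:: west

>>> maze.move dir='east'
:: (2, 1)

>>> stack.pop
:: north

>>> maze.move dir='south'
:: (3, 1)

>>> stack.pop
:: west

>>> maze.move dir='east'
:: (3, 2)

>>> maze.sense dir='east'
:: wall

>>> stack.pop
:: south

>>> maze.move dir='north'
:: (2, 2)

>>> maze.sense dir='east'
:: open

>>> stack.push x='east'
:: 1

>>> maze.move dir='east'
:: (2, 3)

>>> maze.sense dir='north'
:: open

>>> stack.push x='north'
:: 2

>>> maze.move dir='north'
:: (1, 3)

>>> maze.sense dir='north'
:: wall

>>> maze.sense dir='east'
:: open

>>> stack.push x='east'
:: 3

>>> maze.move dir='east'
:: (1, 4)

>>> maze.sense dir='south'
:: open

>>> stack.push x='south'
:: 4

>>> maze.move dir='south'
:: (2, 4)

>>> maze.sense dir='south'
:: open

>>> stack.push x='south'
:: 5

>>> maze.move dir='south'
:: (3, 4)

>>> maze.sense dir='south'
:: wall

>>> maze.sense dir='east'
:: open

>>> stack.push x='east'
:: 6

>>> maze.move dir='east'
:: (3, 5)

>>> maze.sense dir='south'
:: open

>>> stack.push x='south'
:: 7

>>> maze.move dir='south'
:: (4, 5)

>>> maze.sense dir='east'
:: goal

>>> maze.move dir='east'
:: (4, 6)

Answer: (4, 6)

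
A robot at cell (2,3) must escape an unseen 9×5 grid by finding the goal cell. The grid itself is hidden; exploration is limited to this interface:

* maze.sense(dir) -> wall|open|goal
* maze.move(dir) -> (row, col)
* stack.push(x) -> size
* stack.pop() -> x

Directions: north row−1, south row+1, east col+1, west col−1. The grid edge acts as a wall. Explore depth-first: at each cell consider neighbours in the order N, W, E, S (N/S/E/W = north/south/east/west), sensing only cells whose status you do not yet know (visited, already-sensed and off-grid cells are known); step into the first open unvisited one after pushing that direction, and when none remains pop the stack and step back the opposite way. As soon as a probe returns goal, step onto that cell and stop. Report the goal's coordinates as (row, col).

% maze.sense(north) : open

% stack.push(north) : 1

% maze.move(north) : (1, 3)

% maze.sense(north) : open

% stack.push(north) : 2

% maze.move(north) : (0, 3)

% maze.sense(west) : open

% stack.push(west) : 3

% maze.move(west) : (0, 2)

% maze.sense(west) : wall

% maze.sense(south) : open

% stack.push(south) : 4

% maze.move(south) : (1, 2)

% maze.sense(west) : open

% stack.push(west) : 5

% maze.move(west) : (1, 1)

% maze.sense(west) : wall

% maze.sense(south) : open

% stack.push(south) : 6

% maze.move(south) : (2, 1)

% maze.sense(west) : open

% stack.push(west) : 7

% maze.move(west) : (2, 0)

% maze.sense(south) : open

% stack.push(south) : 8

% maze.move(south) : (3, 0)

% maze.sense(east) : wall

% maze.sense(south) : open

% stack.push(south) : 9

% maze.move(south) : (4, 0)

% maze.sense(east) : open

% stack.push(east) : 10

% maze.move(east) : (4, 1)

% maze.sense(east) : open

% stack.push(east) : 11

% maze.move(east) : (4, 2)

% maze.sense(north) : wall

% maze.sense(east) : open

% stack.push(east) : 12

% maze.move(east) : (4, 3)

% maze.sense(north) : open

% stack.push(north) : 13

% maze.move(north) : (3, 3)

% maze.sense(east) : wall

% stack.pop() : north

% maze.move(south) : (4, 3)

% maze.sense(east) : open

% stack.push(east) : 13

% maze.move(east) : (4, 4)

% maze.sense(south) : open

% stack.push(south) : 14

% maze.move(south) : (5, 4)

% maze.sense(west) : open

% stack.push(west) : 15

% maze.move(west) : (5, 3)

% maze.sense(west) : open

% stack.push(west) : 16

% maze.move(west) : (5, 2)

% maze.sense(west) : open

% stack.push(west) : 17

% maze.move(west) : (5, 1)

% maze.sense(west) : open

% stack.push(west) : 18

% maze.move(west) : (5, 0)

% maze.sense(south) : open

% stack.push(south) : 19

% maze.move(south) : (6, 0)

% maze.sense(east) : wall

% maze.sense(south) : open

% stack.push(south) : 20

% maze.move(south) : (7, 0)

% maze.sense(east) : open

% stack.push(east) : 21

% maze.move(east) : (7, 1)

% maze.sense(east) : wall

% maze.sense(south) : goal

% maze.move(south) : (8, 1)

Answer: (8, 1)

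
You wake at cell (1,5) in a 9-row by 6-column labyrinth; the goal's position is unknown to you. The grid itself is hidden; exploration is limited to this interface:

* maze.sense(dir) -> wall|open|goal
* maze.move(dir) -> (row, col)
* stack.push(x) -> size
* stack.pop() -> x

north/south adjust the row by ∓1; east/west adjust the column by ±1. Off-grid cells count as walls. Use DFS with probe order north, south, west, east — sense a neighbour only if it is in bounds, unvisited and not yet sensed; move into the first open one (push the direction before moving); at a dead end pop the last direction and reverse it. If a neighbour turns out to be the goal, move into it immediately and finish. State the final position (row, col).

-- 1. maze.sense(north) ~> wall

-- 2. maze.sense(south) ~> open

-- 3. stack.push(south) ~> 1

-- 4. maze.move(south) ~> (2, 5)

-- 5. maze.sense(south) ~> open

-- 6. stack.push(south) ~> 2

-- 7. maze.move(south) ~> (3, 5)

-- 8. maze.sense(south) ~> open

-- 9. stack.push(south) ~> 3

-- 10. maze.move(south) ~> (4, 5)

-- 11. maze.sense(south) ~> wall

-- 12. maze.sense(west) ~> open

-- 13. stack.push(west) ~> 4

-- 14. maze.move(west) ~> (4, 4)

-- 15. maze.sense(north) ~> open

-- 16. stack.push(north) ~> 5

-- 17. maze.move(north) ~> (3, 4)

-- 18. maze.sense(north) ~> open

-- 19. stack.push(north) ~> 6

-- 20. maze.move(north) ~> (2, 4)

-- 21. maze.sense(north) ~> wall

-- 22. maze.sense(west) ~> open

-- 23. stack.push(west) ~> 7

-- 24. maze.move(west) ~> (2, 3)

-- 25. maze.sense(north) ~> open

-- 26. stack.push(north) ~> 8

-- 27. maze.move(north) ~> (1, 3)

-- 28. maze.sense(north) ~> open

-- 29. stack.push(north) ~> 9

-- 30. maze.move(north) ~> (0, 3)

-- 31. maze.sense(west) ~> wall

-- 32. maze.sense(east) ~> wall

-- 33. stack.pop() ~> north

-- 34. maze.move(south) ~> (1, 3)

-- 35. maze.sense(west) ~> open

-- 36. stack.push(west) ~> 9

-- 37. maze.move(west) ~> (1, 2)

-- 38. maze.sense(south) ~> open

-- 39. stack.push(south) ~> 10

-- 40. maze.move(south) ~> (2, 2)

-- 41. maze.sense(south) ~> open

-- 42. stack.push(south) ~> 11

-- 43. maze.move(south) ~> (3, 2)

-- 44. maze.sense(south) ~> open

-- 45. stack.push(south) ~> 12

-- 46. maze.move(south) ~> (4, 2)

-- 47. maze.sense(south) ~> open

-- 48. stack.push(south) ~> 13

-- 49. maze.move(south) ~> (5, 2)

-- 50. maze.sense(south) ~> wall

-- 51. maze.sense(west) ~> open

-- 52. stack.push(west) ~> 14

-- 53. maze.move(west) ~> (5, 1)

-- 54. maze.sense(north) ~> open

-- 55. stack.push(north) ~> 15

-- 56. maze.move(north) ~> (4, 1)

-- 57. maze.sense(north) ~> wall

-- 58. maze.sense(west) ~> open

-- 59. stack.push(west) ~> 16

-- 60. maze.move(west) ~> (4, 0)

-- 61. maze.sense(north) ~> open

-- 62. stack.push(north) ~> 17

-- 63. maze.move(north) ~> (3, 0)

-- 64. maze.sense(north) ~> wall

-- 65. stack.pop() ~> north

-- 66. maze.move(south) ~> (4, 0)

-- 67. maze.sense(south) ~> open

-- 68. stack.push(south) ~> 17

-- 69. maze.move(south) ~> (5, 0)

-- 70. maze.sense(south) ~> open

-- 71. stack.push(south) ~> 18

-- 72. maze.move(south) ~> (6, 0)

-- 73. maze.sense(south) ~> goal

-- 74. maze.move(south) ~> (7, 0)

Answer: (7, 0)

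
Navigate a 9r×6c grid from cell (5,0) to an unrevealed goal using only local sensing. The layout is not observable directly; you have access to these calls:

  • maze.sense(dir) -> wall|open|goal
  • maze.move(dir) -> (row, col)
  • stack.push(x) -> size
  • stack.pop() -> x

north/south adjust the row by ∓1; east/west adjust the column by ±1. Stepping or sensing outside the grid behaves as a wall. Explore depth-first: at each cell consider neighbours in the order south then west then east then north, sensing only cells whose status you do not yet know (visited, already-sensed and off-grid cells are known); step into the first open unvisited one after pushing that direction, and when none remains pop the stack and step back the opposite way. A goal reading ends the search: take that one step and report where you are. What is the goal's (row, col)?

Now I run sense passing dir='south', : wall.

Next I call sense passing dir='east', which returns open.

Calling push passing x='east', and observe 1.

Next I call move passing dir='east', yielding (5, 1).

I call sense passing dir='south', — result: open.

Invoking push passing x='south', giving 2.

Using move passing dir='south', → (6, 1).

Invoking sense passing dir='south', giving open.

I run push passing x='south', and see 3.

Now I run move passing dir='south', which returns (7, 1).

I try sense passing dir='south', giving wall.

I call sense passing dir='west', — result: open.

Calling push passing x='west', and get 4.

Calling move passing dir='west', and get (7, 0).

Calling sense passing dir='south', giving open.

Then push passing x='south', and observe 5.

I try move passing dir='south', yielding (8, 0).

I call pop, and see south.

I invoke move passing dir='north', yielding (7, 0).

I invoke pop, and get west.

I call move passing dir='east', — result: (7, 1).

Next I call sense passing dir='east', → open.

Then push passing x='east', and get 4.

I call move passing dir='east', and observe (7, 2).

I invoke sense passing dir='south', which returns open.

I use push passing x='south', → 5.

Calling move passing dir='south', giving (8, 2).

I call sense passing dir='east', yielding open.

I call push passing x='east', giving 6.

Calling move passing dir='east', — result: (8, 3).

Then sense passing dir='east', which returns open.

Using push passing x='east', which returns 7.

I try move passing dir='east', : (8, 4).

Using sense passing dir='east', : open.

Next I call push passing x='east', and get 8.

I run move passing dir='east', and get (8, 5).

Calling sense passing dir='north', giving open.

Next I call push passing x='north', — result: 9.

Invoking move passing dir='north', and observe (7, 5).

Calling sense passing dir='west', yielding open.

Next I call push passing x='west', and observe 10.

I use move passing dir='west', : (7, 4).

Now I run sense passing dir='west', giving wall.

I try sense passing dir='north', and see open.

Next I call push passing x='north', — result: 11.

Calling move passing dir='north', and see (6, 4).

Calling sense passing dir='west', and see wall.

I invoke sense passing dir='east', — result: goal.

Now I run move passing dir='east', which returns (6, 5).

Answer: (6, 5)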